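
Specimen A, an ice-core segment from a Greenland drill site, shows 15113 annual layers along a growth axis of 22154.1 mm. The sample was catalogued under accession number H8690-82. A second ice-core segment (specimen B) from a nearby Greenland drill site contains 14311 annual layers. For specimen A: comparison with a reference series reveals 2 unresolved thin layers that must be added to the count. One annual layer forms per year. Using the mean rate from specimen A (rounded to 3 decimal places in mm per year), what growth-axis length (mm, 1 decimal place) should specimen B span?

20979.9 mm

Specimen A: after corrections the count is 15113 + 2 = 15115 annual layers.
A: Mean rate = 22154.1 mm / 15115 years ≈ 1.466 mm/yr.
Length of B = 1.466 × 14311 = 20979.9 mm.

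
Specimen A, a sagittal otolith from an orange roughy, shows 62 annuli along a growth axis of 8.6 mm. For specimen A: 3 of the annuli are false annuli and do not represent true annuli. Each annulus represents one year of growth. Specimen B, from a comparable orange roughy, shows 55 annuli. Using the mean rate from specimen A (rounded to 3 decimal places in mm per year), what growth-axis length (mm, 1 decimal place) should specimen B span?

8.0 mm

Specimen A: true annulus count = 62 − 3 = 59.
A: Mean rate = 8.6 mm / 59 years ≈ 0.146 mm per year.
B's length ≈ 0.146 × 55 = 8.0 mm.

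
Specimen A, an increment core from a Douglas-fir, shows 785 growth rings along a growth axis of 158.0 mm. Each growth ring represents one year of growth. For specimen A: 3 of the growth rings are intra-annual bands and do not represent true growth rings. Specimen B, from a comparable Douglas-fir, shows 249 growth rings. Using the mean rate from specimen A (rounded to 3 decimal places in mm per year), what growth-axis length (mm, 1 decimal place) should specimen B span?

50.3 mm

Specimen A: adjusted count: 785 − 3 = 782 growth rings.
A: 158.0 mm over 782 years gives 158.0 / 782 ≈ 0.202 mm/year.
For B, 0.202 mm/year × 249 years = 50.3 mm.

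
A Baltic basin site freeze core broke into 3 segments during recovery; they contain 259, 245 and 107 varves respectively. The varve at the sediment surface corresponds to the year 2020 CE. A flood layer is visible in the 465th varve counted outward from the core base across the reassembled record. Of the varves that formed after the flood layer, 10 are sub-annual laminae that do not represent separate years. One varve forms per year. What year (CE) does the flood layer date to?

1884 CE

Total varves = 259 + 245 + 107 = 611.
Between varve 465 and the sediment surface there are 611 − 465 = 146 varves.
Excluding 10 false varves: 146 − 10 = 136.
2020 − 136 = 1884 CE.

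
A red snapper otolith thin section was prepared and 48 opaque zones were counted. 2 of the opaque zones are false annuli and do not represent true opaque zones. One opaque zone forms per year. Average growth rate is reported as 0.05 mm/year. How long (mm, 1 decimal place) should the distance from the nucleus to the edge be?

2.3 mm

Adjusted count: 48 − 2 = 46 opaque zones.
Length ≈ 0.05 × 46 = 2.3 mm.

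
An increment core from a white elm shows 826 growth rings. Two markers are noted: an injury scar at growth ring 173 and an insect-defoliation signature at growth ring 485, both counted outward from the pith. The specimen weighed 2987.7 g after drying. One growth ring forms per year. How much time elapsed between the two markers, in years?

Separation: 485 − 173 = 312 growth rings.
At one growth ring per year, 312 years elapsed between them.

312 years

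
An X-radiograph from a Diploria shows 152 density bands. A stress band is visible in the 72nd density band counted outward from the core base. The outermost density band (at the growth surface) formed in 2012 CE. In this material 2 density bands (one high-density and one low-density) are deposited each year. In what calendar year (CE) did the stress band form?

1972 CE

The stress band sits at density band 72 from the core base, so 152 − 72 = 80 density bands formed after it.
With 2 density bands per year, 80 / 2 = 40 years.
2012 − 40 = 1972 CE.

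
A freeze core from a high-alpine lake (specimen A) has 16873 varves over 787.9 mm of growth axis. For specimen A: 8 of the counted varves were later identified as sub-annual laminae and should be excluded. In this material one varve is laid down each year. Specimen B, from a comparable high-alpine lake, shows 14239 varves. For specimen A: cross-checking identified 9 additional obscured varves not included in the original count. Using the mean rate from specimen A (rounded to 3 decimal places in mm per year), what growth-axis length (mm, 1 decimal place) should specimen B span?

Specimen A: true varve count = 16873 − 8 + 9 = 16874.
A: 787.9 mm over 16874 years gives 787.9 / 16874 ≈ 0.047 mm per year.
Length of B = 0.047 × 14239 = 669.2 mm.

669.2 mm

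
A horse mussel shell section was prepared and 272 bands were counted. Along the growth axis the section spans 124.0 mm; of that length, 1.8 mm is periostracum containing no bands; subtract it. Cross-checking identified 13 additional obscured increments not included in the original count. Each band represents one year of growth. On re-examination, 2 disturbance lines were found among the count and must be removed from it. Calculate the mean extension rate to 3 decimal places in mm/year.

0.432 mm/year

True band count = 272 − 2 + 13 = 283.
The growth record spans 124.0 − 1.8 = 122.2 mm.
Mean rate = 122.2 mm / 283 years ≈ 0.432 mm/year.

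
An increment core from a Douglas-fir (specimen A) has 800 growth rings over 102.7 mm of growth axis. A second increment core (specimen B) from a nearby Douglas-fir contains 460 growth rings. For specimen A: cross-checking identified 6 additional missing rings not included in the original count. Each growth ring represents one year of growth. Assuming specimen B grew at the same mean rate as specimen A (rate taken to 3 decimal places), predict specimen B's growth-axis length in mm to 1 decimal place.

Specimen A: adjusted count: 800 + 6 = 806 growth rings.
A: Extension rate ≈ 102.7 / 806 = 0.127 mm per year.
Length of B = 0.127 × 460 = 58.4 mm.

58.4 mm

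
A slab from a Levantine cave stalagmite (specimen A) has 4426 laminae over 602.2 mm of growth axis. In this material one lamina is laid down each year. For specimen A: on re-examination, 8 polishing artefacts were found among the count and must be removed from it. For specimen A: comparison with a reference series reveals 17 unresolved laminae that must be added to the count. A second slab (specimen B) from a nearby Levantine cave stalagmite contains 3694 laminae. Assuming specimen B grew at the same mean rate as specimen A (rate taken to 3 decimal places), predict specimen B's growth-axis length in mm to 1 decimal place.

Specimen A: adjusted count: 4426 − 8 + 17 = 4435 laminae.
A: Mean rate = 602.2 mm / 4435 years ≈ 0.136 mm/yr.
Length of B = 0.136 × 3694 = 502.4 mm.

502.4 mm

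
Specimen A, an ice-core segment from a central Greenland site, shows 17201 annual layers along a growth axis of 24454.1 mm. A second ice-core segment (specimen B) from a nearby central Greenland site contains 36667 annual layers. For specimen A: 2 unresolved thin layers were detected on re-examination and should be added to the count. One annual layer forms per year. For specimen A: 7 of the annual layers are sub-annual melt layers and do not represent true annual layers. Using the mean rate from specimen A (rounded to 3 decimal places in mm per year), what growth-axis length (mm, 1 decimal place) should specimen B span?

52140.5 mm

Specimen A: after corrections the count is 17201 − 7 + 2 = 17196 annual layers.
A: 24454.1 mm over 17196 years gives 24454.1 / 17196 ≈ 1.422 mm/year.
B's length ≈ 1.422 × 36667 = 52140.5 mm.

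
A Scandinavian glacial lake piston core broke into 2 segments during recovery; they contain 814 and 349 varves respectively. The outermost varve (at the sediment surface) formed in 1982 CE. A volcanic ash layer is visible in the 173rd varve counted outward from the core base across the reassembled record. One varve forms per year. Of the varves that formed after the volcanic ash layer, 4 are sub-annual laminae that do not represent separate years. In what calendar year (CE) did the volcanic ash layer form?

Total varves = 814 + 349 = 1163.
Between varve 173 and the sediment surface there are 1163 − 173 = 990 varves.
990 − 4 false = 986 true varves after the volcanic ash layer.
The varve at the sediment surface is 1982 CE, so the volcanic ash layer dates to 1982 − 986 = 996 CE.

996 CE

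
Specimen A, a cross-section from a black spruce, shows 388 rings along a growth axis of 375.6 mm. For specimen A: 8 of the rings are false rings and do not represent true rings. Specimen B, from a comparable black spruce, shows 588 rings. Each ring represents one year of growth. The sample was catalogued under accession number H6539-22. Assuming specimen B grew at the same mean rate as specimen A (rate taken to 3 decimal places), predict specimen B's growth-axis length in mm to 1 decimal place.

580.9 mm

Specimen A: adjusted count: 388 − 8 = 380 rings.
A: Mean rate = 375.6 mm / 380 years ≈ 0.988 mm/year.
For B, 0.988 mm/year × 588 years = 580.9 mm.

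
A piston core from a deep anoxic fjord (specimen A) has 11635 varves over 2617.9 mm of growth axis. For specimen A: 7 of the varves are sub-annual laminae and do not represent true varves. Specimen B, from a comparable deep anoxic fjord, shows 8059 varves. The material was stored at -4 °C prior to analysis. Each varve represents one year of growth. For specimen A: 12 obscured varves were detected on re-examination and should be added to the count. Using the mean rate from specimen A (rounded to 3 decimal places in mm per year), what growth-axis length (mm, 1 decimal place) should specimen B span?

1813.3 mm

Specimen A: correcting the raw count gives 11635 − 7 + 12 = 11640 true varves.
A: Extension rate ≈ 2617.9 / 11640 = 0.225 mm/yr.
B's length ≈ 0.225 × 8059 = 1813.3 mm.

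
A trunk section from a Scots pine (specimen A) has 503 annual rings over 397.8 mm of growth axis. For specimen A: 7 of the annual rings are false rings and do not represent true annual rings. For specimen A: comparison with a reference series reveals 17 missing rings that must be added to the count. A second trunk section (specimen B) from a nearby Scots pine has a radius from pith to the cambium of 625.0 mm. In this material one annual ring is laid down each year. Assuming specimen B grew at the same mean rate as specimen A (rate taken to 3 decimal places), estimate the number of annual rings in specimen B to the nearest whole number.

806 annual rings

Specimen A: after corrections the count is 503 − 7 + 17 = 513 annual rings.
A: Extension rate ≈ 397.8 / 513 = 0.775 mm/yr.
For B, 625.0 / 0.775 = 806.45 years ≈ 806 annual rings.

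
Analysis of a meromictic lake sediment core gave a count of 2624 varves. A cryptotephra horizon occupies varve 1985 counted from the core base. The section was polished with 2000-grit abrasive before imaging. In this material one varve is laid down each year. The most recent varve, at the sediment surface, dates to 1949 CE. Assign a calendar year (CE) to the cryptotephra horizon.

Between varve 1985 and the sediment surface there are 2624 − 1985 = 639 varves.
Counting back 639 years from 1949 CE places the cryptotephra horizon in 1949 − 639 = 1310 CE.

1310 CE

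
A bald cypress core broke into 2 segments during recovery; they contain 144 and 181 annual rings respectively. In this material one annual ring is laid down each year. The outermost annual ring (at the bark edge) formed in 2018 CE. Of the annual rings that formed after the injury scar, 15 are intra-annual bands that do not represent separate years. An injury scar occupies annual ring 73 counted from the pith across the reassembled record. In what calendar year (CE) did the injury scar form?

Total annual rings = 144 + 181 = 325.
The injury scar sits at annual ring 73 from the pith, so 325 − 73 = 252 annual rings formed after it.
252 − 15 false = 237 true annual rings after the injury scar.
Counting back 237 years from 2018 CE places the injury scar in 2018 − 237 = 1781 CE.

1781 CE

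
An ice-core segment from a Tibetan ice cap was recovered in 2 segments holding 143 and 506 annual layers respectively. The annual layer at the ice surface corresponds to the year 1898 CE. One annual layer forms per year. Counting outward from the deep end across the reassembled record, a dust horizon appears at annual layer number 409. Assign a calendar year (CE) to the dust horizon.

Total annual layers = 143 + 506 = 649.
Between annual layer 409 and the ice surface there are 649 − 409 = 240 annual layers.
The annual layer at the ice surface is 1898 CE, so the dust horizon dates to 1898 − 240 = 1658 CE.

1658 CE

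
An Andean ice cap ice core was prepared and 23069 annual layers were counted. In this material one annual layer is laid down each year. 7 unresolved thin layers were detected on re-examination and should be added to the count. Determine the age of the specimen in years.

23076 years

After corrections the count is 23069 + 7 = 23076 annual layers.
One annual layer per year makes the duration 23076 years.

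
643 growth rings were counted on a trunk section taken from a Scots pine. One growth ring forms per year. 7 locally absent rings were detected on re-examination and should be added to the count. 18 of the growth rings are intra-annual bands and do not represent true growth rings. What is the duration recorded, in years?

632 years

Correcting the raw count gives 643 − 18 + 7 = 632 true growth rings.
At one growth ring per year, that is 632 years.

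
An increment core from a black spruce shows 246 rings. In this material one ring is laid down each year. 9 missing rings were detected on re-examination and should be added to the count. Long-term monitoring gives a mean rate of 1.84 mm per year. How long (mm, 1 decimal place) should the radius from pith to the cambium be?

469.2 mm

Correcting the raw count gives 246 + 9 = 255 true rings.
255 years at 1.84 mm/year gives 1.84 × 255 = 469.2 mm.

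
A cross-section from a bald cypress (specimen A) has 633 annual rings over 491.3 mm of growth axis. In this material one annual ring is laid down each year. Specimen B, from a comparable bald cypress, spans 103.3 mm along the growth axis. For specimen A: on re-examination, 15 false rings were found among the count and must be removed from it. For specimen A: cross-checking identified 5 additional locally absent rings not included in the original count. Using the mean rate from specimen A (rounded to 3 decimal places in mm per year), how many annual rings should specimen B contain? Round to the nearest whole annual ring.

Specimen A: adjusted count: 633 − 15 + 5 = 623 annual rings.
A: 491.3 mm over 623 years gives 491.3 / 623 ≈ 0.789 mm/yr.
B spans 103.3 / 0.789 = 130.93 years ≈ 131 annual rings.

131 annual rings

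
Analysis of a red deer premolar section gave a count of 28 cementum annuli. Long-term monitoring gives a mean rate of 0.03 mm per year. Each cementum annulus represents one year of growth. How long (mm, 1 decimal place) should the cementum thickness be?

0.8 mm

The record spans 28 years at 0.03 mm per year.
28 years at 0.03 mm/year gives 0.03 × 28 = 0.8 mm.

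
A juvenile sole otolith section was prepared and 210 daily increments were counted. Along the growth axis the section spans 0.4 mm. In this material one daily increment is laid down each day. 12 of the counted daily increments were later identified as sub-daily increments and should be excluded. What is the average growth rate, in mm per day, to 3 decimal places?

Correcting the raw count gives 210 − 12 = 198 true daily increments.
0.4 mm over 198 days gives 0.4 / 198 ≈ 0.002 mm per day.

0.002 mm per day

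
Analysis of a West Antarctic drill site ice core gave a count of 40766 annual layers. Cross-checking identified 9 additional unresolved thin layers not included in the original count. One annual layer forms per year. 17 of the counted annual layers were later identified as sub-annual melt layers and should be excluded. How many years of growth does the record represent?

After corrections the count is 40766 − 17 + 9 = 40758 annual layers.
With a one-to-one annual layer periodicity this is 40758 years.

40758 yr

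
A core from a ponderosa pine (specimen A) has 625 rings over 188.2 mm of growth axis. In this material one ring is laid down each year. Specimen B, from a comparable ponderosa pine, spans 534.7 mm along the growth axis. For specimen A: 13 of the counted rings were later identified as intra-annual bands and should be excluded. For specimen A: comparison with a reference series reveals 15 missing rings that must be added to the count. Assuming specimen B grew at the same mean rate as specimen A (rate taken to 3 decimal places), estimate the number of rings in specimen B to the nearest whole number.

Specimen A: after corrections the count is 625 − 13 + 15 = 627 rings.
A: 188.2 mm over 627 years gives 188.2 / 627 ≈ 0.300 mm/year.
Specimen B: 534.7 mm / 0.300 mm per year = 1782.33 years ≈ 1782 rings.

1782 rings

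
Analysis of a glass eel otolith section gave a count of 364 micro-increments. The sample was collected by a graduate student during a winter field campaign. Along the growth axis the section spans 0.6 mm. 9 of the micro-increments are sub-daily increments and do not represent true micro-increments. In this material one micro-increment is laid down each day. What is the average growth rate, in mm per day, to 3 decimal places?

0.002 mm per day

After corrections the count is 364 − 9 = 355 micro-increments.
Extension rate ≈ 0.6 / 355 = 0.002 mm per day.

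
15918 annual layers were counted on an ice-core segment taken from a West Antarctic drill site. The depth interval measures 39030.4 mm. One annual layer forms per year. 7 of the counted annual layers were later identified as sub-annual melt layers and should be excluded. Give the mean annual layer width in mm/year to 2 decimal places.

Correcting the raw count gives 15918 − 7 = 15911 true annual layers.
39030.4 mm over 15911 years gives 39030.4 / 15911 ≈ 2.45 mm/year.

2.45 mm/year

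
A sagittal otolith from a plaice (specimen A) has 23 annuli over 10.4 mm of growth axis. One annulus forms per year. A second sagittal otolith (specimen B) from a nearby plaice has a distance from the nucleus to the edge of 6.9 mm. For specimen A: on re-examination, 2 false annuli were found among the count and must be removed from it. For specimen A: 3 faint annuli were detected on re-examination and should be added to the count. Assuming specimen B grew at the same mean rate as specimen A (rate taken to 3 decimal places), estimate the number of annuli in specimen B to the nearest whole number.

Specimen A: after corrections the count is 23 − 2 + 3 = 24 annuli.
A: 10.4 mm over 24 years gives 10.4 / 24 ≈ 0.433 mm/yr.
For B, 6.9 / 0.433 = 15.94 years ≈ 16 annuli.

16 annuli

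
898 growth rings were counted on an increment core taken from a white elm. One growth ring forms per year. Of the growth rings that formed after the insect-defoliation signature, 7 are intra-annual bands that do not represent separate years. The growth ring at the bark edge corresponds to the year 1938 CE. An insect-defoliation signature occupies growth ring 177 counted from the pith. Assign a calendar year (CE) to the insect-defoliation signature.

The insect-defoliation signature sits at growth ring 177 from the pith, so 898 − 177 = 721 growth rings formed after it.
Excluding 7 false growth rings: 721 − 7 = 714.
Counting back 714 years from 1938 CE places the insect-defoliation signature in 1938 − 714 = 1224 CE.

1224 CE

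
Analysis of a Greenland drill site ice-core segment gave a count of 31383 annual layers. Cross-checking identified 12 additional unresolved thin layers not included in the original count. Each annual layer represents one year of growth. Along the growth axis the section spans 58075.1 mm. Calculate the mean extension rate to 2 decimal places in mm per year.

Correcting the raw count gives 31383 + 12 = 31395 true annual layers.
Extension rate ≈ 58075.1 / 31395 = 1.85 mm per year.

1.85 mm per year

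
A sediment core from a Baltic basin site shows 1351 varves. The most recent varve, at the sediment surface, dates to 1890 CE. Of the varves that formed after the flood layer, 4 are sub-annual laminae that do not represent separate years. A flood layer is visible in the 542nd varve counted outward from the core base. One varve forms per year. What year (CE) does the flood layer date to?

The flood layer sits at varve 542 from the core base, so 1351 − 542 = 809 varves formed after it.
Excluding 4 false varves: 809 − 4 = 805.
Counting back 805 years from 1890 CE places the flood layer in 1890 − 805 = 1085 CE.

1085 CE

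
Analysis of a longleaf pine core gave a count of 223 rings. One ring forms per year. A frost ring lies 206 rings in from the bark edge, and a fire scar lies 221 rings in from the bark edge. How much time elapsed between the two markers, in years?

The two markers are separated by 221 − 206 = 15 rings.
That is 15 years at one ring per year.

15 yr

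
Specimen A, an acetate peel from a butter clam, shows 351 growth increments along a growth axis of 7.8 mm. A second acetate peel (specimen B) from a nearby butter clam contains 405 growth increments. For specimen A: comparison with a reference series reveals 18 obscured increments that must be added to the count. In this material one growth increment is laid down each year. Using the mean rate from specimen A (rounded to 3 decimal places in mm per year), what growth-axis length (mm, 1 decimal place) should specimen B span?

8.5 mm

Specimen A: adjusted count: 351 + 18 = 369 growth increments.
A: Mean rate = 7.8 mm / 369 years ≈ 0.021 mm/year.
Length of B = 0.021 × 405 = 8.5 mm.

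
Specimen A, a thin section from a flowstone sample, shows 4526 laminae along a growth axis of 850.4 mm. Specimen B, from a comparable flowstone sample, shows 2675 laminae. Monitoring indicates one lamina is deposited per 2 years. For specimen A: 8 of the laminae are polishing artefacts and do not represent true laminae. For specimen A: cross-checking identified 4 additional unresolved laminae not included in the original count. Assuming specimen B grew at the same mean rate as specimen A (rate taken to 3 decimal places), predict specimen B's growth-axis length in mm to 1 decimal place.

Specimen A: true lamina count = 4526 − 8 + 4 = 4522.
Specimen A: 4522 laminae at 2 years each span 4522 × 2 = 9044 years.
A: 850.4 mm over 9044 years gives 850.4 / 9044 ≈ 0.094 mm/yr.
Specimen B: multiplying by 2 years per lamina: 2675 × 2 = 5350 years. B's length ≈ 0.094 × 5350 = 502.9 mm.

502.9 mm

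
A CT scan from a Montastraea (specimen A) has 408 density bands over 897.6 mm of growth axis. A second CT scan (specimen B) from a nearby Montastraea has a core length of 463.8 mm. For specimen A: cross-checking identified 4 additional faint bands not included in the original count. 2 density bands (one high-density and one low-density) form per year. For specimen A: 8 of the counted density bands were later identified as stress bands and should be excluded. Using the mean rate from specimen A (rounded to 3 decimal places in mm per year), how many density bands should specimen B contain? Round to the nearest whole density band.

209 density bands

Specimen A: true density band count = 408 − 8 + 4 = 404.
Specimen A: 404 density bands at 2 per year is 404 / 2 = 202 years.
A: Mean rate = 897.6 mm / 202 years ≈ 4.444 mm/year.
For B, 463.8 / 4.444 = 104.37 years; at 2 density bands per year that is 104.37 × 2 ≈ 209 density bands.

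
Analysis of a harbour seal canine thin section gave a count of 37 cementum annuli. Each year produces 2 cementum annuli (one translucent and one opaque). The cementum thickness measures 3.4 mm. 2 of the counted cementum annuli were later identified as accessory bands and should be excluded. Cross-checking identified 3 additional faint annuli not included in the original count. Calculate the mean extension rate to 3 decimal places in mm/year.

After corrections the count is 37 − 2 + 3 = 38 cementum annuli.
38 cementum annuli at 2 per year is 38 / 2 = 19 years.
Extension rate ≈ 3.4 / 19 = 0.179 mm/year.

0.179 mm/year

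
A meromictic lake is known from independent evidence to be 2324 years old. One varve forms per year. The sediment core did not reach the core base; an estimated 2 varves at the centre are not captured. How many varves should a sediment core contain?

2322 varves

One varve per year gives 2324 varves over 2324 years.
2324 − 2 missed = 2322 varves expected in the prepared section.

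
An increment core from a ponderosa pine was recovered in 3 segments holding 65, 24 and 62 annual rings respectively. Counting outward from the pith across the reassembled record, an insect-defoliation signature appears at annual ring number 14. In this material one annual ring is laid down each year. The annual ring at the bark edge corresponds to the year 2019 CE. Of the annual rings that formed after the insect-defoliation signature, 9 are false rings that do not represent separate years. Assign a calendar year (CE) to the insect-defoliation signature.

Total annual rings = 65 + 24 + 62 = 151.
151 − 14 = 137 annual rings lie beyond the insect-defoliation signature toward the bark edge.
Removing the 9 false annual rings leaves 137 − 9 = 128 true annual rings beyond the insect-defoliation signature.
The annual ring at the bark edge is 2019 CE, so the insect-defoliation signature dates to 2019 − 128 = 1891 CE.

1891 CE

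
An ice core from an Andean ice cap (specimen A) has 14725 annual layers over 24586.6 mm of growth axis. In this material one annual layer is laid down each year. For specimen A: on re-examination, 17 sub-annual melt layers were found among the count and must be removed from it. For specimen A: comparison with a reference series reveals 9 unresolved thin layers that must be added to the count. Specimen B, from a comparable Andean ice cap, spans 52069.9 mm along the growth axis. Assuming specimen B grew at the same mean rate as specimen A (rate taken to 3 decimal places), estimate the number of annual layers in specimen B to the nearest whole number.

Specimen A: adjusted count: 14725 − 17 + 9 = 14717 annual layers.
A: Extension rate ≈ 24586.6 / 14717 = 1.671 mm/yr.
For B, 52069.9 / 1.671 = 31160.92 years ≈ 31161 annual layers.

31161 annual layers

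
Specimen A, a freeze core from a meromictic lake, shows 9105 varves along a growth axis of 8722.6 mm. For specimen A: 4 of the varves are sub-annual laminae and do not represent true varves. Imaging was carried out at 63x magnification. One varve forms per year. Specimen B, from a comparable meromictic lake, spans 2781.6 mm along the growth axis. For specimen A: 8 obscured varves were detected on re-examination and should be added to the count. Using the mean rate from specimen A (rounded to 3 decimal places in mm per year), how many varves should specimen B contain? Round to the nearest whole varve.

Specimen A: true varve count = 9105 − 4 + 8 = 9109.
A: Mean rate = 8722.6 mm / 9109 years ≈ 0.958 mm per year.
For B, 2781.6 / 0.958 = 2903.55 years ≈ 2904 varves.

2904 varves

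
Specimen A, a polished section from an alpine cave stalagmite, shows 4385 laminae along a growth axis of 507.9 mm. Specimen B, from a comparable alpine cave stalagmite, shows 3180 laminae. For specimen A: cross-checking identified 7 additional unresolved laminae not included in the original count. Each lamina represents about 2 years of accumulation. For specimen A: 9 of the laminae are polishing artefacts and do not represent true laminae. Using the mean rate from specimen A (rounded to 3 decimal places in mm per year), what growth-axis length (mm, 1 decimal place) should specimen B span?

Specimen A: adjusted count: 4385 − 9 + 7 = 4383 laminae.
Specimen A: multiplying by 2 years per lamina: 4383 × 2 = 8766 years.
A: Mean rate = 507.9 mm / 8766 years ≈ 0.058 mm/year.
Specimen B: at 2 years per lamina, 3180 × 2 = 6360 years. For B, 0.058 mm/year × 6360 years = 368.9 mm.

368.9 mm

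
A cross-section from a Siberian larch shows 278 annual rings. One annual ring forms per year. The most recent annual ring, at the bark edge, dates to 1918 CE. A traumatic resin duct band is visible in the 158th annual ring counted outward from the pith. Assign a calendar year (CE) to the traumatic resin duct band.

1798 CE

Between annual ring 158 and the bark edge there are 278 − 158 = 120 annual rings.
1918 − 120 = 1798 CE.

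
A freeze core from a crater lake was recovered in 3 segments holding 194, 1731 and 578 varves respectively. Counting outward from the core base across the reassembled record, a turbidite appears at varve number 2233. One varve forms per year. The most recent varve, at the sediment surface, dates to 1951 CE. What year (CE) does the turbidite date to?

1681 CE

Total varves = 194 + 1731 + 578 = 2503.
Between varve 2233 and the sediment surface there are 2503 − 2233 = 270 varves.
Counting back 270 years from 1951 CE places the turbidite in 1951 − 270 = 1681 CE.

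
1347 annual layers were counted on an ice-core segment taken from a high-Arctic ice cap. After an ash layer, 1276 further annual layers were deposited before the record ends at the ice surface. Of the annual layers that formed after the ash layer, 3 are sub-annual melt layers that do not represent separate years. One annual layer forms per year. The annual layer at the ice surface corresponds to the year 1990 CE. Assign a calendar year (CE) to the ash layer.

717 CE

1276 annual layers formed after the ash layer.
Excluding 3 false annual layers: 1276 − 3 = 1273.
1990 − 1273 = 717 CE.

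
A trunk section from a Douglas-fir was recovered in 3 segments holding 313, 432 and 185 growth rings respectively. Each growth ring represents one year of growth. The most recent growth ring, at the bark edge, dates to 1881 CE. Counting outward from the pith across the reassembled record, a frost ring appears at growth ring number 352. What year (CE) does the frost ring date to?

Total growth rings = 313 + 432 + 185 = 930.
The frost ring sits at growth ring 352 from the pith, so 930 − 352 = 578 growth rings formed after it.
1881 − 578 = 1303 CE.

1303 CE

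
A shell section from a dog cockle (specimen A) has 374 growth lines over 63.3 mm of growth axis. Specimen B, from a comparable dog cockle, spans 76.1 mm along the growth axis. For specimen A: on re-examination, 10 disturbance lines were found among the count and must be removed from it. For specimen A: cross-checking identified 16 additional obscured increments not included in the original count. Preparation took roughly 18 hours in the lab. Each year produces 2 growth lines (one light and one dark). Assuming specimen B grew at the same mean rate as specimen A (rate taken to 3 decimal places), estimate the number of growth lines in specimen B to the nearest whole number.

457 growth lines

Specimen A: true growth line count = 374 − 10 + 16 = 380.
Specimen A: dividing by 2 growth lines per year: 380 / 2 = 190 years.
A: Extension rate ≈ 63.3 / 190 = 0.333 mm/yr.
For B, 76.1 / 0.333 = 228.53 years; at 2 growth lines per year that is 228.53 × 2 ≈ 457 growth lines.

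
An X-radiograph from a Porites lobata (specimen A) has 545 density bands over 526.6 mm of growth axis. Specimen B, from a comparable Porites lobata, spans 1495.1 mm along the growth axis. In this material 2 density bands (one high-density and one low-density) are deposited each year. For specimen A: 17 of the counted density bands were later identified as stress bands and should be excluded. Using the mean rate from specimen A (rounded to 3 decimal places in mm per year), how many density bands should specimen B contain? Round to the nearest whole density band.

1499 density bands

Specimen A: correcting the raw count gives 545 − 17 = 528 true density bands.
Specimen A: dividing by 2 density bands per year: 528 / 2 = 264 years.
A: 526.6 mm over 264 years gives 526.6 / 264 ≈ 1.995 mm/year.
Specimen B: 1495.1 mm / 1.995 mm per year = 749.42 years; at 2 density bands per year that is 749.42 × 2 ≈ 1499 density bands.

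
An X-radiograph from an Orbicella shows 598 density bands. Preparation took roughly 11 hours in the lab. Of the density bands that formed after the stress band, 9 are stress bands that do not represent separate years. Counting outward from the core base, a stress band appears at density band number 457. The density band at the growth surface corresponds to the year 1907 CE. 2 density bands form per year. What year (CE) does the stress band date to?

598 − 457 = 141 density bands lie beyond the stress band toward the growth surface.
Excluding 9 false density bands: 141 − 9 = 132.
Dividing by 2 density bands per year: 132 / 2 = 66 years.
Counting back 66 years from 1907 CE places the stress band in 1907 − 66 = 1841 CE.

1841 CE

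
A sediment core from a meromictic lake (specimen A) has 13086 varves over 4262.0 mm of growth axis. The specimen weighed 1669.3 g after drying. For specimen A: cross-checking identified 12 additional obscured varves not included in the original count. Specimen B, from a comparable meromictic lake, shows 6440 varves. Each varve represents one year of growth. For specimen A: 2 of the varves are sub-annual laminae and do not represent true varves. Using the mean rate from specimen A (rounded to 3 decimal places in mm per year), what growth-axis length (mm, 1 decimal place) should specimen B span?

Specimen A: correcting the raw count gives 13086 − 2 + 12 = 13096 true varves.
A: 4262.0 mm over 13096 years gives 4262.0 / 13096 ≈ 0.325 mm per year.
For B, 0.325 mm/year × 6440 years = 2093.0 mm.

2093.0 mm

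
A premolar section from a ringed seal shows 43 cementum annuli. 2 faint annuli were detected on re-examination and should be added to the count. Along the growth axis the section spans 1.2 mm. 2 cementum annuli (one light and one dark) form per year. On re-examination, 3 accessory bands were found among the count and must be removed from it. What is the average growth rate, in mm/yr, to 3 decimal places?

Adjusted count: 43 − 3 + 2 = 42 cementum annuli.
Dividing by 2 cementum annuli per year: 42 / 2 = 21 years.
Mean rate = 1.2 mm / 21 years ≈ 0.057 mm/yr.

0.057 mm/yr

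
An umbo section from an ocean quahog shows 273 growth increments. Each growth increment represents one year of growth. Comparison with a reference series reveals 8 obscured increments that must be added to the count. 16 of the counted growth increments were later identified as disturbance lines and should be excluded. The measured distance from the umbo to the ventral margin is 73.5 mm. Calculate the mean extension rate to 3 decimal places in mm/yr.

After corrections the count is 273 − 16 + 8 = 265 growth increments.
Mean rate = 73.5 mm / 265 years ≈ 0.277 mm/yr.

0.277 mm/yr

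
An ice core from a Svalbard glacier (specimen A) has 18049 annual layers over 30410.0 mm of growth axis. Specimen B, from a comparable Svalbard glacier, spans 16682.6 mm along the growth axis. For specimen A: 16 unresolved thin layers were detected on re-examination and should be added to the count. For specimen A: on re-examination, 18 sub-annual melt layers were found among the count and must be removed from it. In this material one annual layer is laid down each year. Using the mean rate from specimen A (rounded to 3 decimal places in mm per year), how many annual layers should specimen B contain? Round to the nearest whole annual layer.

Specimen A: true annual layer count = 18049 − 18 + 16 = 18047.
A: Extension rate ≈ 30410.0 / 18047 = 1.685 mm/year.
For B, 16682.6 / 1.685 = 9900.65 years ≈ 9901 annual layers.

9901 annual layers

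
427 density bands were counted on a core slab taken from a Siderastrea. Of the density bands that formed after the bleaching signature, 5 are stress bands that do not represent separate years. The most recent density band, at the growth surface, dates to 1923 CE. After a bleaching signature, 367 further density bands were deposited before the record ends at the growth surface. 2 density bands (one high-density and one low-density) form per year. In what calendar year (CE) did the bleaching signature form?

1742 CE

367 density bands formed after the bleaching signature.
Excluding 5 false density bands: 367 − 5 = 362.
362 density bands at 2 per year is 362 / 2 = 181 years.
1923 − 181 = 1742 CE.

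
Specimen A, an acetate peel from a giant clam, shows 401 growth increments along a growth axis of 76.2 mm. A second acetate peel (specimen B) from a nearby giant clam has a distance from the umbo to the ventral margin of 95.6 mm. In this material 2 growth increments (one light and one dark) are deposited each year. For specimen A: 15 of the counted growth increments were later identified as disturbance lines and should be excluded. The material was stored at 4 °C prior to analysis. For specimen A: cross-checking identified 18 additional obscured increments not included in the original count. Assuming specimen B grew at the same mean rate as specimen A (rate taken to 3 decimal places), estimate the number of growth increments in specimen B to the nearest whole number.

Specimen A: true growth increment count = 401 − 15 + 18 = 404.
Specimen A: 404 growth increments at 2 per year is 404 / 2 = 202 years.
A: Mean rate = 76.2 mm / 202 years ≈ 0.377 mm/yr.
For B, 95.6 / 0.377 = 253.58 years; at 2 growth increments per year that is 253.58 × 2 ≈ 507 growth increments.

507 growth increments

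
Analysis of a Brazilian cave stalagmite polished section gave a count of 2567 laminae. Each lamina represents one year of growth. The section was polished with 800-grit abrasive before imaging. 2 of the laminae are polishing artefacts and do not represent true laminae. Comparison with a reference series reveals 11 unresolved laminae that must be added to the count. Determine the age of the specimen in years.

Correcting the raw count gives 2567 − 2 + 11 = 2576 true laminae.
One lamina per year makes the duration 2576 years.

2576 years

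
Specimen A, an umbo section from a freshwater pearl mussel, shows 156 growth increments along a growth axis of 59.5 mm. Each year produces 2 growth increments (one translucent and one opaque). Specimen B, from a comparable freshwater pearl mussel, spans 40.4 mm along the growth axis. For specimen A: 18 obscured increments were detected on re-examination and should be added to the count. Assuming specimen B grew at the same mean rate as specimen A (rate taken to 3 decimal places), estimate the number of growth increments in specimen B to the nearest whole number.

Specimen A: after corrections the count is 156 + 18 = 174 growth increments.
Specimen A: dividing by 2 growth increments per year: 174 / 2 = 87 years.
A: 59.5 mm over 87 years gives 59.5 / 87 ≈ 0.684 mm per year.
For B, 40.4 / 0.684 = 59.06 years; at 2 growth increments per year that is 59.06 × 2 ≈ 118 growth increments.

118 growth increments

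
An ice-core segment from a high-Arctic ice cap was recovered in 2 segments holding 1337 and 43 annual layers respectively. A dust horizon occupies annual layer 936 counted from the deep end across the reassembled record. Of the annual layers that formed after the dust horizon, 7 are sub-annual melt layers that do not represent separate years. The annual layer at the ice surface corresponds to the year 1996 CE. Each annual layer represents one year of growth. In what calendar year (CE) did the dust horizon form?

Total annual layers = 1337 + 43 = 1380.
Between annual layer 936 and the ice surface there are 1380 − 936 = 444 annual layers.
444 − 7 false = 437 true annual layers after the dust horizon.
Counting back 437 years from 1996 CE places the dust horizon in 1996 − 437 = 1559 CE.

1559 CE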